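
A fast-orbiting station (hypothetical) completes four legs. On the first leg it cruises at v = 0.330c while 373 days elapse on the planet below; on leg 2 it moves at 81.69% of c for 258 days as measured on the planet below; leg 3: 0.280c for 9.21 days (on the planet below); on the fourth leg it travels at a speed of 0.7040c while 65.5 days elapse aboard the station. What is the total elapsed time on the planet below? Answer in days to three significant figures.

Δt = 732 days

Leg 1: 373 days is already measured on the planet below.
Leg 2: 258 days is already measured on the planet below.
Leg 3: 9.21 days is already measured on the planet below.
Leg 4: γ = 1/√(1 − 0.7040²) = 1/√0.5044 = 1.408; Δt_4 = 1.408 × 65.5 = 92.23 days.
Total: 373.0 + 258.0 + 9.210 + 92.23 days.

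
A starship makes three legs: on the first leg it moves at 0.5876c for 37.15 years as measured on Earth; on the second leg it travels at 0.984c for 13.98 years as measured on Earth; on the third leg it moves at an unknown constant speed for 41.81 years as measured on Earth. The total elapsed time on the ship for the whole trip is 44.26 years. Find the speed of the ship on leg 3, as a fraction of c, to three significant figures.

β = 0.960

Leg 1: γ = 1/√(1 − 0.5876²) = 1/√0.6547 = 1.236; τ_1 = 37.15/1.236 = 30.06 years.
Leg 2: γ = 1/√(1 − 0.984²) = 1/√0.03174 = 5.613; τ_2 = 13.98/5.613 = 2.491 years.
Leg 3: speed unknown; τ_3 = 41.81/γ_3.
Total proper time: 30.06 + 2.491 + τ_3 = 44.26, so τ_3 = 44.26 − 32.55 = 11.71 years.
γ_3 = 41.81/11.71 = 3.571; β = √(1 − 1/γ²) = √0.9216.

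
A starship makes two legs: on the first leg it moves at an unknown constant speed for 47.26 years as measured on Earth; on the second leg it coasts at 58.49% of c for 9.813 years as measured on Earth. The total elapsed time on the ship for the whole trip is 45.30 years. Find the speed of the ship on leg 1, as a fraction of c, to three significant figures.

Leg 1: speed unknown; τ_1 = 47.26/γ_1.
Leg 2: β = 0.5849; γ = 1/√(1 − 0.5849²) = 1/√0.6579 = 1.233; τ_2 = 9.813/1.233 = 7.959 years.
Total proper time: τ_1 + 7.959 = 45.30, so τ_1 = 45.30 − 7.959 = 37.34 years.
γ_1 = 47.26/37.34 = 1.266; β = √(1 − 1/γ²) = √0.3757.

β = 0.613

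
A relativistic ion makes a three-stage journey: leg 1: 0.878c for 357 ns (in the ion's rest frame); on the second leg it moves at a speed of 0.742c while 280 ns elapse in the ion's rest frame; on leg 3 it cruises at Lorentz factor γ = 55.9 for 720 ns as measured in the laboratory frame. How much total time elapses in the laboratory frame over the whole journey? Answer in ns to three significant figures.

Δt = 1880 ns

Leg 1: γ = 1/√(1 − 0.878²) = 1/√0.2291 = 2.089; Δt_1 = 2.089 × 357 = 745.8 ns.
Leg 2: γ = 1/√(1 − 0.742²) = 1/√0.4494 = 1.492; Δt_2 = 1.492 × 280 = 417.7 ns.
Leg 3: 720 ns is already measured in the laboratory frame.
Total: 745.8 + 417.7 + 720.0 ns.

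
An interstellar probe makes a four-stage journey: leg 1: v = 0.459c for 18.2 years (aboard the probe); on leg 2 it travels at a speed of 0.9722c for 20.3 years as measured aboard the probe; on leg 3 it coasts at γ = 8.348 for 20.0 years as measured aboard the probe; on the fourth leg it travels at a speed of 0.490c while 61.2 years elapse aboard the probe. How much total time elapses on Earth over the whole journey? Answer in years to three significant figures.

Leg 1: γ = 1/√(1 − 0.459²) = 1/√0.7893 = 1.126; Δt_1 = 1.126 × 18.2 = 20.49 years.
Leg 2: γ = 1/√(1 − 0.9722²) = 1/√0.05483 = 4.271; Δt_2 = 4.271 × 20.3 = 86.70 years.
Leg 3: γ = 8.348; Δt_3 = 8.348 × 20.0 = 167.0 years.
Leg 4: γ = 1/√(1 − 0.490²) = 1/√0.7599 = 1.147; Δt_4 = 1.147 × 61.2 = 70.21 years.
Total: 20.49 + 86.70 + 167.0 + 70.21 years.

Δt = 344 years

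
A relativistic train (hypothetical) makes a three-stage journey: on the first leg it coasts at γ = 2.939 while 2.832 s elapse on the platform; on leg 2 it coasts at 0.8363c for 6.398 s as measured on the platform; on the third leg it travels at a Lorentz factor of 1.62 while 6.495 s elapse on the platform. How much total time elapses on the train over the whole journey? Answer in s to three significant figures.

Leg 1: γ = 2.939; τ_1 = 2.832/2.939 = 0.9636 s.
Leg 2: γ = 1/√(1 − 0.8363²) = 1/√0.3006 = 1.824; τ_2 = 6.398/1.824 = 3.508 s.
Leg 3: γ = 1.62; τ_3 = 6.495/1.620 = 4.009 s.
Total: 0.9636 + 3.508 + 4.009 s.

τ = 8.48 s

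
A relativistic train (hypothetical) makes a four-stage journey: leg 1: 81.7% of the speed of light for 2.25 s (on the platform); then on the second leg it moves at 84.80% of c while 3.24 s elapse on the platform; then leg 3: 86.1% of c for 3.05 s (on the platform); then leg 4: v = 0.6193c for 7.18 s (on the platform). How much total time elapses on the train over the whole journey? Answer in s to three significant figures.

τ = 10.2 s

Leg 1: β = 0.817; γ = 1/√(1 − 0.817²) = 1/√0.3325 = 1.734; τ_1 = 2.25/1.734 = 1.297 s.
Leg 2: β = 0.8480; γ = 1/√(1 − 0.8480²) = 1/√0.2809 = 1.887; τ_2 = 3.24/1.887 = 1.717 s.
Leg 3: β = 0.861; γ = 1/√(1 − 0.861²) = 1/√0.2587 = 1.966; τ_3 = 3.05/1.966 = 1.551 s.
Leg 4: γ = 1/√(1 − 0.6193²) = 1/√0.6165 = 1.274; τ_4 = 7.18/1.274 = 5.637 s.
Total: 1.297 + 1.717 + 1.551 + 5.637 s.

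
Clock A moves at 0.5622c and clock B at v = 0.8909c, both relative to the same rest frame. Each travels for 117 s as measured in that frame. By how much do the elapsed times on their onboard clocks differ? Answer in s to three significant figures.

A: γ = 1/√(1 − 0.5622²) = 1/√0.6839 = 1.209; τ_A = 117/1.209 = 96.76 s.
B: γ = 1/√(1 − 0.8909²) = 1/√0.2063 = 2.202; τ_B = 117/2.202 = 53.14 s.

|τ_A − τ_B| = 43.6 s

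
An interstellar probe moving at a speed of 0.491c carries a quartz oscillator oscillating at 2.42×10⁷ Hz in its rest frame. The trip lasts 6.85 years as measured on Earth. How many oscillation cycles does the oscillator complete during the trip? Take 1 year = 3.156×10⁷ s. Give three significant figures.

N = 4.56×10¹⁵

γ = 1/√(1 − 0.491²) = 1/√0.7589 = 1.148
The oscillator's own cycle count is N = f × τ where τ is the proper time aboard the probe. τ = Δt/γ = 6.85/1.148 = 5.967 years = 1.883×10⁸ s.
N = 2.42×10⁷ × 1.883×10⁸ = 4.558×10¹⁵.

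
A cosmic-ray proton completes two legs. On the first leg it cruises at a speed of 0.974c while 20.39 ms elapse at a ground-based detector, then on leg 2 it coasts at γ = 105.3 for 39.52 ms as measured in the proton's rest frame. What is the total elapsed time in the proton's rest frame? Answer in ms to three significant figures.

Leg 1: γ = 1/√(1 − 0.974²) = 1/√0.05132 = 4.414; τ_1 = 20.39/4.414 = 4.619 ms.
Leg 2: 39.52 ms is already measured in the proton's rest frame.
Total: 4.619 + 39.52 ms.

τ = 44.1 ms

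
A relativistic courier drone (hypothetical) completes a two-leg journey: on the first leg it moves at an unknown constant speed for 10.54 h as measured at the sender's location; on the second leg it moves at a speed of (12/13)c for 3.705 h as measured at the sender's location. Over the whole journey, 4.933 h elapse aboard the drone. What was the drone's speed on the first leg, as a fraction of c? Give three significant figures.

Leg 1: speed unknown; τ_1 = 10.54/γ_1.
Leg 2: γ = 1/√(1 − (12/13)²) = 13/5 = 2.600; τ_2 = 3.705/2.600 = 1.425 h.
Total proper time: τ_1 + 1.425 = 4.933, so τ_1 = 4.933 − 1.425 = 3.508 h.
γ_1 = 10.54/3.508 = 3.005; β = √(1 − 1/γ²) = √0.8892.

β = 0.943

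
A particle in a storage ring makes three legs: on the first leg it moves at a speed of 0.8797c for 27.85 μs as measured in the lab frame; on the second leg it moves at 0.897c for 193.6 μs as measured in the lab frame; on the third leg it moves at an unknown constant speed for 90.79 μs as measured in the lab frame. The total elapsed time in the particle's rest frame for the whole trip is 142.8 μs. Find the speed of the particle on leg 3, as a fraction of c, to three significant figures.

β = 0.875

Leg 1: γ = 1/√(1 − 0.8797²) = 1/√0.2261 = 2.103; τ_1 = 27.85/2.103 = 13.24 μs.
Leg 2: γ = 1/√(1 − 0.897²) = 1/√0.1954 = 2.262; τ_2 = 193.6/2.262 = 85.58 μs.
Leg 3: speed unknown; τ_3 = 90.79/γ_3.
Total proper time: 13.24 + 85.58 + τ_3 = 142.8, so τ_3 = 142.8 − 98.82 = 43.98 μs.
γ_3 = 90.79/43.98 = 2.064; β = √(1 − 1/γ²) = √0.7653.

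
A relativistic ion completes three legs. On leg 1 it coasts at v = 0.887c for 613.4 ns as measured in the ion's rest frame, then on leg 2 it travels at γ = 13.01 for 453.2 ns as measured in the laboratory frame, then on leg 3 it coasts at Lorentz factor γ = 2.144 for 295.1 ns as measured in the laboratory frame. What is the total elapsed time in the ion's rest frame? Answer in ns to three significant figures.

Leg 1: 613.4 ns is already measured in the ion's rest frame.
Leg 2: γ = 13.01; τ_2 = 453.2/13.01 = 34.83 ns.
Leg 3: γ = 2.144; τ_3 = 295.1/2.144 = 137.6 ns.
Total: 613.4 + 34.83 + 137.6 ns.

τ = 786 ns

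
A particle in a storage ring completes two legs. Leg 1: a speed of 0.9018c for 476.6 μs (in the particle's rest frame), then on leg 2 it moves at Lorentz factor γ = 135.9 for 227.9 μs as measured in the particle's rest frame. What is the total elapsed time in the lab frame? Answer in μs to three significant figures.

Leg 1: γ = 1/√(1 − 0.9018²) = 1/√0.1868 = 2.314; Δt_1 = 2.314 × 476.6 = 1103 μs.
Leg 2: γ = 135.9; Δt_2 = 135.9 × 227.9 = 3.097×10⁴ μs.
Total: 1103 + 3.097×10⁴ μs.

Δt = 3.21×10⁴ μs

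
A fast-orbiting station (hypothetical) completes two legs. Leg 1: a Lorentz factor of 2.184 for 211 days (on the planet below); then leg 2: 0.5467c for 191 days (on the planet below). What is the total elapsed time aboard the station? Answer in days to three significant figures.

Leg 1: γ = 2.184; τ_1 = 211/2.184 = 96.61 days.
Leg 2: γ = 1/√(1 − 0.5467²) = 1/√0.7011 = 1.194; τ_2 = 191/1.194 = 159.9 days.
Total: 96.61 + 159.9 days.

τ = 257 days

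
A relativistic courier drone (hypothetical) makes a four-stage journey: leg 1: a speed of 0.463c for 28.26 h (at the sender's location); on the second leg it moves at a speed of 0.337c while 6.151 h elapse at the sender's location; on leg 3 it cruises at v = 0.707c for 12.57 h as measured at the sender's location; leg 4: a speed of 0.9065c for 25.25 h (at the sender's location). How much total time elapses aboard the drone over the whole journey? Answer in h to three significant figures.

τ = 50.4 h

Leg 1: γ = 1/√(1 − 0.463²) = 1/√0.7856 = 1.128; τ_1 = 28.26/1.128 = 25.05 h.
Leg 2: γ = 1/√(1 − 0.337²) = 1/√0.8864 = 1.062; τ_2 = 6.151/1.062 = 5.791 h.
Leg 3: γ = 1/√(1 − 0.707²) = 1/√0.5002 = 1.414; τ_3 = 12.57/1.414 = 8.890 h.
Leg 4: γ = 1/√(1 − 0.9065²) = 1/√0.1783 = 2.369; τ_4 = 25.25/2.369 = 10.66 h.
Total: 25.05 + 5.791 + 8.890 + 10.66 h.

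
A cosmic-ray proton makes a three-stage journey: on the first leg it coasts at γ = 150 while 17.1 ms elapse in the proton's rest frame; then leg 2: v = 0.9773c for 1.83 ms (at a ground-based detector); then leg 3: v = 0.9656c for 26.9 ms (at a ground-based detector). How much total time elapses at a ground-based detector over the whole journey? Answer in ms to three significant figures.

Leg 1: γ = 150; Δt_1 = 150.0 × 17.1 = 2565 ms.
Leg 2: 1.83 ms is already measured at a ground-based detector.
Leg 3: 26.9 ms is already measured at a ground-based detector.
Total: 2565 + 1.830 + 26.90 ms.

Δt = 2590 ms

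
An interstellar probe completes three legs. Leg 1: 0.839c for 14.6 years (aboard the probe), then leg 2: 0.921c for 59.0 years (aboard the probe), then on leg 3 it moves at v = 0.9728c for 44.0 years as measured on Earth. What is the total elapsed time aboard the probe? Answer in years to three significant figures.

Leg 1: 14.6 years is already measured aboard the probe.
Leg 2: 59.0 years is already measured aboard the probe.
Leg 3: γ = 1/√(1 − 0.9728²) = 1/√0.05366 = 4.317; τ_3 = 44.0/4.317 = 10.19 years.
Total: 14.60 + 59.00 + 10.19 years.

τ = 83.8 years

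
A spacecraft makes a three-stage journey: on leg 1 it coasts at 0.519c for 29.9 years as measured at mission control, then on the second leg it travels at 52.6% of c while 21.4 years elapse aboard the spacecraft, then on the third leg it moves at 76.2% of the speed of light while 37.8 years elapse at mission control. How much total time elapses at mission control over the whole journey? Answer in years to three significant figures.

Δt = 92.9 years

Leg 1: 29.9 years is already measured at mission control.
Leg 2: β = 0.526; γ = 1/√(1 − 0.526²) = 1/√0.7233 = 1.176; Δt_2 = 1.176 × 21.4 = 25.16 years.
Leg 3: 37.8 years is already measured at mission control.
Total: 29.90 + 25.16 + 37.80 years.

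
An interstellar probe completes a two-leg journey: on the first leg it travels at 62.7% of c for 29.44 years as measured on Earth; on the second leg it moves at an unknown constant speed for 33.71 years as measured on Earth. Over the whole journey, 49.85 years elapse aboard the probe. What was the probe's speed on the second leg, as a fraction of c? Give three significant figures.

β = 0.602

Leg 1: β = 0.627; γ = 1/√(1 − 0.627²) = 1/√0.6069 = 1.284; τ_1 = 29.44/1.284 = 22.93 years.
Leg 2: speed unknown; τ_2 = 33.71/γ_2.
Total proper time: 22.93 + τ_2 = 49.85, so τ_2 = 49.85 − 22.93 = 26.92 years.
γ_2 = 33.71/26.92 = 1.252; β = √(1 − 1/γ²) = √0.3625.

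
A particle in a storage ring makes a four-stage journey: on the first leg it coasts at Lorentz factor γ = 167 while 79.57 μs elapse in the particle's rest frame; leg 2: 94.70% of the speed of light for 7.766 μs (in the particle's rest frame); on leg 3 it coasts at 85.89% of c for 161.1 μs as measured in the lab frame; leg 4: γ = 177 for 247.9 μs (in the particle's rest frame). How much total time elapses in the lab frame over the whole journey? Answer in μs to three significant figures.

Δt = 5.74×10⁴ μs

Leg 1: γ = 167; Δt_1 = 167.0 × 79.57 = 1.329×10⁴ μs.
Leg 2: β = 0.9470; γ = 1/√(1 − 0.9470²) = 1/√0.1032 = 3.113; Δt_2 = 3.113 × 7.766 = 24.18 μs.
Leg 3: 161.1 μs is already measured in the lab frame.
Leg 4: γ = 177; Δt_4 = 177.0 × 247.9 = 4.388×10⁴ μs.
Total: 1.329×10⁴ + 24.18 + 161.1 + 4.388×10⁴ μs.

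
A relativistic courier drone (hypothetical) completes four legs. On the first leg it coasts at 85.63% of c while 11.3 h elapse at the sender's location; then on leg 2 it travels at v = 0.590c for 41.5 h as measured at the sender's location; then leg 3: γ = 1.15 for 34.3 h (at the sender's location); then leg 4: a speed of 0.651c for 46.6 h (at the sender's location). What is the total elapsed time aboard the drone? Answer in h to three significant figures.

Leg 1: β = 0.8563; γ = 1/√(1 − 0.8563²) = 1/√0.2668 = 1.936; τ_1 = 11.3/1.936 = 5.836 h.
Leg 2: γ = 1/√(1 − 0.590²) = 1/√0.6519 = 1.239; τ_2 = 41.5/1.239 = 33.51 h.
Leg 3: γ = 1.15; τ_3 = 34.3/1.150 = 29.83 h.
Leg 4: γ = 1/√(1 − 0.651²) = 1/√0.5762 = 1.317; τ_4 = 46.6/1.317 = 35.37 h.
Total: 5.836 + 33.51 + 29.83 + 35.37 h.

τ = 105 h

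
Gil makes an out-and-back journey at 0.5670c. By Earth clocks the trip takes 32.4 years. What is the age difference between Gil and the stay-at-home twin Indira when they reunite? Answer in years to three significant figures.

Δt − τ = 5.71 years

γ = 1/√(1 − 0.5670²) = 1/√0.6785 = 1.214
Gil's elapsed proper time: τ = 32.4/1.214 = 26.69 years.
Age gap = Δt − τ = 32.4 − 26.69 years.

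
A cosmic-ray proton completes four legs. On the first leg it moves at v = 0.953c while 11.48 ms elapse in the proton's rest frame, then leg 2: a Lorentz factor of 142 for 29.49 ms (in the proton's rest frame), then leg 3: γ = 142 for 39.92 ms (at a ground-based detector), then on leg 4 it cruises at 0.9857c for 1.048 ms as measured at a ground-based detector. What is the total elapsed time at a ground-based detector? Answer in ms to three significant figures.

Δt = 4270 ms

Leg 1: γ = 1/√(1 − 0.953²) = 1/√0.09179 = 3.301; Δt_1 = 3.301 × 11.48 = 37.89 ms.
Leg 2: γ = 142; Δt_2 = 142.0 × 29.49 = 4188 ms.
Leg 3: 39.92 ms is already measured at a ground-based detector.
Leg 4: 1.048 ms is already measured at a ground-based detector.
Total: 37.89 + 4188 + 39.92 + 1.048 ms.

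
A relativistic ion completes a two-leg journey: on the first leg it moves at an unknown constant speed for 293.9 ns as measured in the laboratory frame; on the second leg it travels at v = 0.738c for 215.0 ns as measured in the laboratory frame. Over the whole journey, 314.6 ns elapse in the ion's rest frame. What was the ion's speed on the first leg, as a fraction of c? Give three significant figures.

Leg 1: speed unknown; τ_1 = 293.9/γ_1.
Leg 2: γ = 1/√(1 − 0.738²) = 1/√0.4554 = 1.482; τ_2 = 215.0/1.482 = 145.1 ns.
Total proper time: τ_1 + 145.1 = 314.6, so τ_1 = 314.6 − 145.1 = 169.5 ns.
γ_1 = 293.9/169.5 = 1.734; β = √(1 − 1/γ²) = √0.6673.

β = 0.817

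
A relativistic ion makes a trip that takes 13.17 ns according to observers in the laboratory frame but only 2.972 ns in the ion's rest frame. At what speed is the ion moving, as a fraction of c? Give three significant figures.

The proper time is measured in the ion's rest frame (both events occur at the ion's location); Δt is measured in the laboratory frame. γ = Δt/τ = 13.17/2.972 = 4.431.
β = √(1 − 1/γ²) = √(1 − 0.05092) = √0.9491

v = 0.974c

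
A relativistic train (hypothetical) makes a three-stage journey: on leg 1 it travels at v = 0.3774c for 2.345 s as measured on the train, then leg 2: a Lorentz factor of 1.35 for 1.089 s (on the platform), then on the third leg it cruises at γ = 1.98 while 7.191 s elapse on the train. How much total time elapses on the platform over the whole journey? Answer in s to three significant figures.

Leg 1: γ = 1/√(1 − 0.3774²) = 1/√0.8576 = 1.080; Δt_1 = 1.080 × 2.345 = 2.532 s.
Leg 2: 1.089 s is already measured on the platform.
Leg 3: γ = 1.98; Δt_3 = 1.980 × 7.191 = 14.24 s.
Total: 2.532 + 1.089 + 14.24 s.

Δt = 17.9 s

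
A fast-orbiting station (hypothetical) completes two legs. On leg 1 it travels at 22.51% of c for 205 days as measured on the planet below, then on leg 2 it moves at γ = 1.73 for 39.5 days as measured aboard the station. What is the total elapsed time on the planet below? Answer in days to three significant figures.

Leg 1: 205 days is already measured on the planet below.
Leg 2: γ = 1.73; Δt_2 = 1.730 × 39.5 = 68.34 days.
Total: 205.0 + 68.34 days.

Δt = 273 days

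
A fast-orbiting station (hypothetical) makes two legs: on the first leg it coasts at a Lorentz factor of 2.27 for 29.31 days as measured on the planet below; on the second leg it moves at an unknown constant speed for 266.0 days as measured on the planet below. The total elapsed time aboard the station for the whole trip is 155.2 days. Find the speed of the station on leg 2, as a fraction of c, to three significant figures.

Leg 1: γ = 2.27; τ_1 = 29.31/2.270 = 12.91 days.
Leg 2: speed unknown; τ_2 = 266.0/γ_2.
Total proper time: 12.91 + τ_2 = 155.2, so τ_2 = 155.2 − 12.91 = 142.3 days.
γ_2 = 266.0/142.3 = 1.869; β = √(1 − 1/γ²) = √0.7139.

β = 0.845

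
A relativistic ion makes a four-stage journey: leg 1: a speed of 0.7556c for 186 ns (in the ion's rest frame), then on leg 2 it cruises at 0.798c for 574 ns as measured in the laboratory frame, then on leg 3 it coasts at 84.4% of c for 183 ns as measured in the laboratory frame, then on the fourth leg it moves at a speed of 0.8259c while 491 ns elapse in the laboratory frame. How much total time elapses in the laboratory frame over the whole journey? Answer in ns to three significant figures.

Leg 1: γ = 1/√(1 − 0.7556²) = 1/√0.4291 = 1.527; Δt_1 = 1.527 × 186 = 284.0 ns.
Leg 2: 574 ns is already measured in the laboratory frame.
Leg 3: 183 ns is already measured in the laboratory frame.
Leg 4: 491 ns is already measured in the laboratory frame.
Total: 284.0 + 574.0 + 183.0 + 491.0 ns.

Δt = 1530 ns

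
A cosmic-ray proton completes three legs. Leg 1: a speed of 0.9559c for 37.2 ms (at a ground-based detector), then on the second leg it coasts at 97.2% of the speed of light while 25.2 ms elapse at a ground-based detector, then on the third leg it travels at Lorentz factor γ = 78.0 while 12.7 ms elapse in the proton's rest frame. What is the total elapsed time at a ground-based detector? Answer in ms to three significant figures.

Δt = 1050 ms

Leg 1: 37.2 ms is already measured at a ground-based detector.
Leg 2: 25.2 ms is already measured at a ground-based detector.
Leg 3: γ = 78.0; Δt_3 = 78.00 × 12.7 = 990.6 ms.
Total: 37.20 + 25.20 + 990.6 ms.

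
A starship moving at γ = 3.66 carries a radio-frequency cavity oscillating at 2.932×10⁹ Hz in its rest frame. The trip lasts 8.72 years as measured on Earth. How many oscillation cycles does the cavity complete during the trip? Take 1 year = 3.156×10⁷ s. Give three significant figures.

γ = 3.66
The oscillator's own cycle count is N = f × τ where τ is the proper time on the ship. τ = Δt/γ = 8.72/3.660 = 2.383 years = 7.519×10⁷ s.
N = 2.932×10⁹ × 7.519×10⁷ = 2.205×10¹⁷.

N = 2.20×10¹⁷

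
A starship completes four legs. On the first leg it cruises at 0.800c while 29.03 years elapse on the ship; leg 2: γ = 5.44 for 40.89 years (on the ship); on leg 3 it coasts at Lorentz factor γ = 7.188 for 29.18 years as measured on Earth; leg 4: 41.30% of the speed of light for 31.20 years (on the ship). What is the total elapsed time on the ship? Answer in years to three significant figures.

Leg 1: 29.03 years is already measured on the ship.
Leg 2: 40.89 years is already measured on the ship.
Leg 3: γ = 7.188; τ_3 = 29.18/7.188 = 4.060 years.
Leg 4: 31.20 years is already measured on the ship.
Total: 29.03 + 40.89 + 4.060 + 31.20 years.

τ = 105 years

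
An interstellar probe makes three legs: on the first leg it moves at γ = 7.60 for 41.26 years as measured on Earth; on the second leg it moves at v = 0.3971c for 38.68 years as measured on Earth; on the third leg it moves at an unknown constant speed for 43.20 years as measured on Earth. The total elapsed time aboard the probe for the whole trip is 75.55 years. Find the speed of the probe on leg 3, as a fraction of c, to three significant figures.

Leg 1: γ = 7.60; τ_1 = 41.26/7.600 = 5.429 years.
Leg 2: γ = 1/√(1 − 0.3971²) = 1/√0.8423 = 1.090; τ_2 = 38.68/1.090 = 35.50 years.
Leg 3: speed unknown; τ_3 = 43.20/γ_3.
Total proper time: 5.429 + 35.50 + τ_3 = 75.55, so τ_3 = 75.55 − 40.93 = 34.62 years.
γ_3 = 43.20/34.62 = 1.248; β = √(1 − 1/γ²) = √0.3577.

β = 0.598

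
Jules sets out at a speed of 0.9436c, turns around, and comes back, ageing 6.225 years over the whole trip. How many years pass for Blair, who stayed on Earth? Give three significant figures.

Δt = 18.8 years

γ = 1/√(1 − 0.9436²) = 1/√0.1096 = 3.020
Earth-frame duration is the dilated interval: Δt = γτ = 3.020 × 6.225 years.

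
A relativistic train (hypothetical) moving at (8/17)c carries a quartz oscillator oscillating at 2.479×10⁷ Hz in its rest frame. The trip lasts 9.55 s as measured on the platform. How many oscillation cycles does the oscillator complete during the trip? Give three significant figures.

γ = 1/√(1 − (8/17)²) = 17/15 ≈ 1.133
The oscillator's own cycle count is N = f × τ where τ is the proper time on the train. τ = Δt/γ = 9.55/1.133 = 8.426 s = 8.426×10⁰ s.
N = 2.479×10⁷ × 8.426×10⁰ = 2.089×10⁸.

N = 2.09×10⁸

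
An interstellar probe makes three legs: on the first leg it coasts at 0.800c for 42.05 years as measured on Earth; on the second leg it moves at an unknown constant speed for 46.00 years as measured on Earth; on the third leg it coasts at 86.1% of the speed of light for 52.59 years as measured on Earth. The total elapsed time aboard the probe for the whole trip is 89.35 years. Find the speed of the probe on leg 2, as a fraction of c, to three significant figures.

Leg 1: γ = 1/√(1 − 0.800²) = 5/3 ≈ 1.667; τ_1 = 42.05/1.667 = 25.23 years.
Leg 2: speed unknown; τ_2 = 46.00/γ_2.
Leg 3: β = 0.861; γ = 1/√(1 − 0.861²) = 1/√0.2587 = 1.966; τ_3 = 52.59/1.966 = 26.75 years.
Total proper time: 25.23 + τ_2 + 26.75 = 89.35, so τ_2 = 89.35 − 51.98 = 37.37 years.
γ_2 = 46.00/37.37 = 1.231; β = √(1 − 1/γ²) = √0.3399.

β = 0.583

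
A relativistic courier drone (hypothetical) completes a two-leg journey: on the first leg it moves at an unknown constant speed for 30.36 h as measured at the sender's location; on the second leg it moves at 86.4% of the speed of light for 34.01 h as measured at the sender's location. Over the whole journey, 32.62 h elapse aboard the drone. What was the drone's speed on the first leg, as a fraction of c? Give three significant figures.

Leg 1: speed unknown; τ_1 = 30.36/γ_1.
Leg 2: β = 0.864; γ = 1/√(1 − 0.864²) = 1/√0.2535 = 1.986; τ_2 = 34.01/1.986 = 17.12 h.
Total proper time: τ_1 + 17.12 = 32.62, so τ_1 = 32.62 − 17.12 = 15.50 h.
γ_1 = 30.36/15.50 = 1.959; β = √(1 − 1/γ²) = √0.7395.

β = 0.860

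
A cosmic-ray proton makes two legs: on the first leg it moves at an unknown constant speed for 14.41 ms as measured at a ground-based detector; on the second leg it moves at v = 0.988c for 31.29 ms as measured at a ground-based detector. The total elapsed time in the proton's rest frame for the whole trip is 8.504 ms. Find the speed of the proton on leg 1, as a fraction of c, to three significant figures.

Leg 1: speed unknown; τ_1 = 14.41/γ_1.
Leg 2: γ = 1/√(1 − 0.988²) = 1/√0.02386 = 6.474; τ_2 = 31.29/6.474 = 4.833 ms.
Total proper time: τ_1 + 4.833 = 8.504, so τ_1 = 8.504 − 4.833 = 3.671 ms.
γ_1 = 14.41/3.671 = 3.925; β = √(1 − 1/γ²) = √0.9351.

β = 0.967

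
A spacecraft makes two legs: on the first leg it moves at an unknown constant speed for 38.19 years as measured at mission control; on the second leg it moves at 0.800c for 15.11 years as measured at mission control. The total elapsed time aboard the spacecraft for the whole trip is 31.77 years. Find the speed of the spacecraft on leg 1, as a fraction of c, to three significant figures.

β = 0.804

Leg 1: speed unknown; τ_1 = 38.19/γ_1.
Leg 2: γ = 1/√(1 − 0.800²) = 5/3 ≈ 1.667; τ_2 = 15.11/1.667 = 9.066 years.
Total proper time: τ_1 + 9.066 = 31.77, so τ_1 = 31.77 − 9.066 = 22.70 years.
γ_1 = 38.19/22.70 = 1.682; β = √(1 − 1/γ²) = √0.6466.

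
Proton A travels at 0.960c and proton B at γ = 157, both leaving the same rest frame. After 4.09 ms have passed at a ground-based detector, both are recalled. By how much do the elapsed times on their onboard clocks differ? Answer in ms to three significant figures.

A: γ = 1/√(1 − 0.960²) = 25/7 ≈ 3.571; τ_A = 4.09/3.571 = 1.145 ms.
B: γ = 157; τ_B = 4.09/157.0 = 0.02605 ms.

|τ_A − τ_B| = 1.12 ms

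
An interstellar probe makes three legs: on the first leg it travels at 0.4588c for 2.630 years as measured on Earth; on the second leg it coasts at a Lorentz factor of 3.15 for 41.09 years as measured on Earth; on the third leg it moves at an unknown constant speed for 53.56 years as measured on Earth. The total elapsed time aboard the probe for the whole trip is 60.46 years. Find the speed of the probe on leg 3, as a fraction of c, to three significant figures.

β = 0.540

Leg 1: γ = 1/√(1 − 0.4588²) = 1/√0.7895 = 1.125; τ_1 = 2.630/1.125 = 2.337 years.
Leg 2: γ = 3.15; τ_2 = 41.09/3.150 = 13.04 years.
Leg 3: speed unknown; τ_3 = 53.56/γ_3.
Total proper time: 2.337 + 13.04 + τ_3 = 60.46, so τ_3 = 60.46 − 15.38 = 45.08 years.
γ_3 = 53.56/45.08 = 1.188; β = √(1 − 1/γ²) = √0.2916.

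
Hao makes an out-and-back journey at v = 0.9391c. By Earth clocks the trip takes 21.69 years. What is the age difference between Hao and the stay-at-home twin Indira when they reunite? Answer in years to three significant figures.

Δt − τ = 14.2 years

γ = 1/√(1 − 0.9391²) = 1/√0.1181 = 2.910
Hao's elapsed proper time: τ = 21.69/2.910 = 7.454 years.
Age gap = Δt − τ = 21.69 − 7.454 years.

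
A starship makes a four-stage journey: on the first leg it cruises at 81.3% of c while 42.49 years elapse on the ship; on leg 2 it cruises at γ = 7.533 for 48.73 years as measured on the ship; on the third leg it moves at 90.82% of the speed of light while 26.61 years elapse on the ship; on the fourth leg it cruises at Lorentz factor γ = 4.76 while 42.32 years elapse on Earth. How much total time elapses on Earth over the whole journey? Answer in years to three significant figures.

Leg 1: β = 0.813; γ = 1/√(1 − 0.813²) = 1/√0.3390 = 1.717; Δt_1 = 1.717 × 42.49 = 72.97 years.
Leg 2: γ = 7.533; Δt_2 = 7.533 × 48.73 = 367.1 years.
Leg 3: β = 0.9082; γ = 1/√(1 − 0.9082²) = 1/√0.1752 = 2.389; Δt_3 = 2.389 × 26.61 = 63.58 years.
Leg 4: 42.32 years is already measured on Earth.
Total: 72.97 + 367.1 + 63.58 + 42.32 years.

Δt = 546 years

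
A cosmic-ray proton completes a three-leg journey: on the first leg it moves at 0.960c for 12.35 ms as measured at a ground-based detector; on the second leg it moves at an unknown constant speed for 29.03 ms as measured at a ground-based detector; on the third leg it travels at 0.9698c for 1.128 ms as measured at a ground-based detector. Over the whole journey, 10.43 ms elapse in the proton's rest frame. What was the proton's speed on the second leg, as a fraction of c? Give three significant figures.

Leg 1: γ = 1/√(1 − 0.960²) = 25/7 ≈ 3.571; τ_1 = 12.35/3.571 = 3.458 ms.
Leg 2: speed unknown; τ_2 = 29.03/γ_2.
Leg 3: γ = 1/√(1 − 0.9698²) = 1/√0.05949 = 4.100; τ_3 = 1.128/4.100 = 0.2751 ms.
Total proper time: 3.458 + τ_2 + 0.2751 = 10.43, so τ_2 = 10.43 − 3.733 = 6.697 ms.
γ_2 = 29.03/6.697 = 4.335; β = √(1 − 1/γ²) = √0.9468.

β = 0.973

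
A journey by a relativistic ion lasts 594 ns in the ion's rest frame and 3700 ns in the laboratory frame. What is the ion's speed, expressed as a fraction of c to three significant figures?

β = 0.987

The proper time is measured in the ion's rest frame (both events occur at the ion's location); Δt is measured in the laboratory frame. γ = Δt/τ = 3700/594 = 6.229.
β = √(1 − 1/γ²) = √(1 − 0.02577) = √0.9742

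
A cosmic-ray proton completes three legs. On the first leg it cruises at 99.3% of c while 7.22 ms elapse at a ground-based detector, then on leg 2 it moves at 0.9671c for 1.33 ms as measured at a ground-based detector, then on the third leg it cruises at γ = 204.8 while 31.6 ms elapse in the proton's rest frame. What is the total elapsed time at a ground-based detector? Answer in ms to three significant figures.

Δt = 6480 ms

Leg 1: 7.22 ms is already measured at a ground-based detector.
Leg 2: 1.33 ms is already measured at a ground-based detector.
Leg 3: γ = 204.8; Δt_3 = 204.8 × 31.6 = 6472 ms.
Total: 7.220 + 1.330 + 6472 ms.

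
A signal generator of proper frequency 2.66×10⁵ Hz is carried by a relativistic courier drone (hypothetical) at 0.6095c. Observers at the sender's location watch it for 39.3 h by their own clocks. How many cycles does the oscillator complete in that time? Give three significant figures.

N = 2.98×10¹⁰

γ = 1/√(1 − 0.6095²) = 1/√0.6285 = 1.261
During 39.3 h of lab time, the oscillator's proper time advances by τ = Δt/γ = 39.3/1.261 = 31.16 h = 1.122×10⁵ s.
N = f × τ = 2.66×10⁵ × 1.122×10⁵ = 2.984×10¹⁰.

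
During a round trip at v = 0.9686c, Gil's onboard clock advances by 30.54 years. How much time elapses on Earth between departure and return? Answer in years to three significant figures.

Δt = 123 years

γ = 1/√(1 − 0.9686²) = 1/√0.06181 = 4.022
Earth-frame duration is the dilated interval: Δt = γτ = 4.022 × 30.54 years.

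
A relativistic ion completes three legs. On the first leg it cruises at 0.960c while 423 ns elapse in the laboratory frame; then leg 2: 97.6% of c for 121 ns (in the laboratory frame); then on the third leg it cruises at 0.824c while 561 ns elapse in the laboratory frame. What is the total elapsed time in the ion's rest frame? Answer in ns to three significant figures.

τ = 463 ns

Leg 1: γ = 1/√(1 − 0.960²) = 1/√0.07840 = 3.571; τ_1 = 423/3.571 = 118.4 ns.
Leg 2: β = 0.976; γ = 1/√(1 − 0.976²) = 1/√0.04742 = 4.592; τ_2 = 121/4.592 = 26.35 ns.
Leg 3: γ = 1/√(1 − 0.824²) = 1/√0.3210 = 1.765; τ_3 = 561/1.765 = 317.9 ns.
Total: 118.4 + 26.35 + 317.9 ns.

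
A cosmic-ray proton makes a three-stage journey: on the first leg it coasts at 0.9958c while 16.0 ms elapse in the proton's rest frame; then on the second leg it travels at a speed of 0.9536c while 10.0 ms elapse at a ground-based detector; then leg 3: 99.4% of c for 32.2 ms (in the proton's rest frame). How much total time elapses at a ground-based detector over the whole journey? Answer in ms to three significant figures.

Leg 1: γ = 1/√(1 − 0.9958²) = 1/√0.008382 = 10.92; Δt_1 = 10.92 × 16.0 = 174.8 ms.
Leg 2: 10.0 ms is already measured at a ground-based detector.
Leg 3: β = 0.994; γ = 1/√(1 − 0.994²) = 1/√0.01196 = 9.142; Δt_3 = 9.142 × 32.2 = 294.4 ms.
Total: 174.8 + 10.00 + 294.4 ms.

Δt = 479 ms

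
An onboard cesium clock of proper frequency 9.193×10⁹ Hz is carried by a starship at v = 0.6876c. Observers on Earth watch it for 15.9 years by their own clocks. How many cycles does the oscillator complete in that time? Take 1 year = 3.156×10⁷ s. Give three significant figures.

γ = 1/√(1 − 0.6876²) = 1/√0.5272 = 1.377
During 15.9 years of lab time, the oscillator's proper time advances by τ = Δt/γ = 15.9/1.377 = 11.54 years = 3.644×10⁸ s.
N = f × τ = 9.193×10⁹ × 3.644×10⁸ = 3.350×10¹⁸.

N = 3.35×10¹⁸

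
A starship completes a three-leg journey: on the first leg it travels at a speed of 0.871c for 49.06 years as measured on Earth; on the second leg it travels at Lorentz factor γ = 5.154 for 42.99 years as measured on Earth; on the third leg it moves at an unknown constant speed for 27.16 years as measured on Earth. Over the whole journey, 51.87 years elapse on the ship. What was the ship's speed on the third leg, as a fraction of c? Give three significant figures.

β = 0.699

Leg 1: γ = 1/√(1 − 0.871²) = 1/√0.2414 = 2.035; τ_1 = 49.06/2.035 = 24.10 years.
Leg 2: γ = 5.154; τ_2 = 42.99/5.154 = 8.341 years.
Leg 3: speed unknown; τ_3 = 27.16/γ_3.
Total proper time: 24.10 + 8.341 + τ_3 = 51.87, so τ_3 = 51.87 − 32.44 = 19.43 years.
γ_3 = 27.16/19.43 = 1.398; β = √(1 − 1/γ²) = √0.4884.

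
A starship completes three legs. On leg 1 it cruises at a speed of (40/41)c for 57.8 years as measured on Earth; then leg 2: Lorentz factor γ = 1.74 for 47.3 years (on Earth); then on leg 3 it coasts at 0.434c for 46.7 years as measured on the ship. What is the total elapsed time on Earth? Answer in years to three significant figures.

Δt = 157 years

Leg 1: 57.8 years is already measured on Earth.
Leg 2: 47.3 years is already measured on Earth.
Leg 3: γ = 1/√(1 − 0.434²) = 1/√0.8116 = 1.110; Δt_3 = 1.110 × 46.7 = 51.84 years.
Total: 57.80 + 47.30 + 51.84 years.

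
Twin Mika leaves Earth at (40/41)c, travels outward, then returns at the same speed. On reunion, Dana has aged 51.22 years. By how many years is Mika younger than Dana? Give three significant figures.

γ = 1/√(1 − (40/41)²) = 41/9 ≈ 4.556
Mika's elapsed proper time: τ = 51.22/4.556 = 11.24 years.
Age gap = Δt − τ = 51.22 − 11.24 years.

Δt − τ = 40.0 years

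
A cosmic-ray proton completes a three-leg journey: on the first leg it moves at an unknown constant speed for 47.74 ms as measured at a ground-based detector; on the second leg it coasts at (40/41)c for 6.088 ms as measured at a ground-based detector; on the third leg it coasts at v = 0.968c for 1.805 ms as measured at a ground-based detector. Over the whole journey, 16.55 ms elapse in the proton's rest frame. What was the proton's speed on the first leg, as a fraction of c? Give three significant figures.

β = 0.951

Leg 1: speed unknown; τ_1 = 47.74/γ_1.
Leg 2: γ = 1/√(1 − (40/41)²) = 41/9 ≈ 4.556; τ_2 = 6.088/4.556 = 1.336 ms.
Leg 3: γ = 1/√(1 − 0.968²) = 1/√0.06298 = 3.985; τ_3 = 1.805/3.985 = 0.4530 ms.
Total proper time: τ_1 + 1.336 + 0.4530 = 16.55, so τ_1 = 16.55 − 1.789 = 14.76 ms.
γ_1 = 47.74/14.76 = 3.234; β = √(1 − 1/γ²) = √0.9044.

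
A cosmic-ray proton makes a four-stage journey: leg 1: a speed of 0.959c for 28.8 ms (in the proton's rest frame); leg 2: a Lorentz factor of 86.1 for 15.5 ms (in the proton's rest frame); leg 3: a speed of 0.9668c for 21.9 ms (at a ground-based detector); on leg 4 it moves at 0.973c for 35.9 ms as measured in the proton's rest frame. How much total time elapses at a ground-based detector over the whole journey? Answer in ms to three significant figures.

Δt = 1610 ms

Leg 1: γ = 1/√(1 − 0.959²) = 1/√0.08032 = 3.529; Δt_1 = 3.529 × 28.8 = 101.6 ms.
Leg 2: γ = 86.1; Δt_2 = 86.10 × 15.5 = 1335 ms.
Leg 3: 21.9 ms is already measured at a ground-based detector.
Leg 4: γ = 1/√(1 − 0.973²) = 1/√0.05327 = 4.333; Δt_4 = 4.333 × 35.9 = 155.5 ms.
Total: 101.6 + 1335 + 21.90 + 155.5 ms.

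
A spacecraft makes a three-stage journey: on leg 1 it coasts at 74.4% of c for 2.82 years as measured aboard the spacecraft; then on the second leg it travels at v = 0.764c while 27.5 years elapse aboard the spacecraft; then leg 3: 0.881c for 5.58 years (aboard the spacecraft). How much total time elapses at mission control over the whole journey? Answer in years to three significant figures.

Δt = 58.6 years

Leg 1: β = 0.744; γ = 1/√(1 − 0.744²) = 1/√0.4465 = 1.497; Δt_1 = 1.497 × 2.82 = 4.220 years.
Leg 2: γ = 1/√(1 − 0.764²) = 1/√0.4163 = 1.550; Δt_2 = 1.550 × 27.5 = 42.62 years.
Leg 3: γ = 1/√(1 − 0.881²) = 1/√0.2238 = 2.114; Δt_3 = 2.114 × 5.58 = 11.79 years.
Total: 4.220 + 42.62 + 11.79 years.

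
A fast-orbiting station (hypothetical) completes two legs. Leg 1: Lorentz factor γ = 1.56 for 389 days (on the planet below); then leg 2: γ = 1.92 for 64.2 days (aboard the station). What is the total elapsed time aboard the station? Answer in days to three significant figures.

τ = 314 days

Leg 1: γ = 1.56; τ_1 = 389/1.560 = 249.4 days.
Leg 2: 64.2 days is already measured aboard the station.
Total: 249.4 + 64.20 days.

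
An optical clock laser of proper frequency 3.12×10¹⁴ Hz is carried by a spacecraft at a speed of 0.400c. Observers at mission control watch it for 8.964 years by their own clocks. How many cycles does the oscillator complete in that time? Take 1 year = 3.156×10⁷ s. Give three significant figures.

N = 8.09×10²²

γ = 1/√(1 − 0.400²) = 1/√0.8400 = 1.091
During 8.964 years of lab time, the oscillator's proper time advances by τ = Δt/γ = 8.964/1.091 = 8.216 years = 2.593×10⁸ s.
N = f × τ = 3.12×10¹⁴ × 2.593×10⁸ = 8.090×10²².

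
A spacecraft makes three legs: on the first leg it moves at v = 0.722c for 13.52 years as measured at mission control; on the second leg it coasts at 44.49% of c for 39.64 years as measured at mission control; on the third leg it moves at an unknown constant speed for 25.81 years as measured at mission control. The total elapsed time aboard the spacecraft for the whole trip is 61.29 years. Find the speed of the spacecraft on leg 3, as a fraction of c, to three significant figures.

β = 0.771

Leg 1: γ = 1/√(1 − 0.722²) = 1/√0.4787 = 1.445; τ_1 = 13.52/1.445 = 9.354 years.
Leg 2: β = 0.4449; γ = 1/√(1 − 0.4449²) = 1/√0.8021 = 1.117; τ_2 = 39.64/1.117 = 35.50 years.
Leg 3: speed unknown; τ_3 = 25.81/γ_3.
Total proper time: 9.354 + 35.50 + τ_3 = 61.29, so τ_3 = 61.29 − 44.86 = 16.43 years.
γ_3 = 25.81/16.43 = 1.570; β = √(1 − 1/γ²) = √0.5945.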